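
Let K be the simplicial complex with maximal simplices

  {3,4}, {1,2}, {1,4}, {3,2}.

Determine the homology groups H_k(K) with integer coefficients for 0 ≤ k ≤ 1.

H_0 = Z,  H_1 = Z.

Order the vertices as 1 < 2 < 3 < 4. Listing each simplex with vertices in this order, K has dimension 1 with simplices:

  0-simplices (4): [1], [2], [3], [4]
  1-simplices (4): [1,2], [1,4], [2,3], [3,4]

Hence C_0 ≅ Z^4, C_1 ≅ Z^4.

∂_1: C_1 → C_0 is given by ∂[p,q] = [q] − [p].
As a 4×4 matrix over Z this has rank 3, with invariant factors (1,1,1).

Now H_k = ker ∂_k / im ∂_{k+1}, so:

  H_0: rank C_0 − rank ∂_1 = 4 − 3 = 1, and the invariant factors of ∂_1 are all 1, so H_0 ≅ Z.
  H_1: rank ker ∂_1 − rank ∂_2 = (4 − 3) − 0 = 1, and there is no ∂_2, so H_1 ≅ Z.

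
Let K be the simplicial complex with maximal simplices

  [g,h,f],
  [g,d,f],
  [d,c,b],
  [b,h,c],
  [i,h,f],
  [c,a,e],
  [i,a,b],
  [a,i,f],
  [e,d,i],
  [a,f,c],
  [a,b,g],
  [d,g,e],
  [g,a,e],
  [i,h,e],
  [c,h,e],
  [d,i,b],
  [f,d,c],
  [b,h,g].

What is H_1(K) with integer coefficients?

H_1 = Z^2.

Fix the vertex order a < b < c < d < e < f < g < h < i and write every simplex with vertices in increasing order. Then dim K = 2 and the simplices of K are:

  0-simplices (9): a, b, c, d, e, f, g, h, i
  1-simplices (27): ab, ac, ae, af, ag, ai, bc, bd, bg, bh, bi, cd, ce, cf, ch, de, df, dg, di, eg, eh, ei, fg, fh, fi, gh, hi
  2-simplices (18): abg, abi, ace, acf, aeg, afi, bcd, bch, bdi, bgh, cdf, ceh, deg, dei, dfg, ehi, fgh, fhi

giving chain groups C_0 ≅ Z^9, C_1 ≅ Z^27, C_2 ≅ Z^18.

∂_1: C_1 → C_0 maps an edge to its endpoints' difference, ∂[p,q] = q − p.
The 9×27 boundary matrix has rank 8 and Smith normal form diag(1,1,1,1,1,1,1,1).

∂_2: C_2 → C_1 maps a triangle to the signed sum of its edges. For instance
  ∂ehi = hi − ei + eh,
  ∂deg = eg − dg + de.
The resulting 27×18 matrix has rank 17, and its Smith normal form has invariant factors (1,1,1,1,1,1,1,1,1,1,1,1,1,1,1,1,1).

From H_k ≅ ker(∂_k) / im(∂_{k+1}) we obtain:

  H_1: rank ker ∂_1 − rank ∂_2 = (27 − 8) − 17 = 2, and the invariant factors of ∂_2 are all 1, so H_1 ≅ Z^2.

(K is a triangulation of the torus T^2.)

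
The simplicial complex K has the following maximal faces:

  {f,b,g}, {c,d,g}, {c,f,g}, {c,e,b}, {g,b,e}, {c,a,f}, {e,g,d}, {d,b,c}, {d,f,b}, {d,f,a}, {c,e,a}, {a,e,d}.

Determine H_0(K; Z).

H_0 ≅ Z.

Take the total order a < b < c < d < e < f < g on the vertex set. Then K (dimension 2) consists of the simplices:

  0-simplices (7): a, b, c, d, e, f, g
  1-simplices (18): ac, ad, ae, af, bc, bd, be, bf, bg, cd, ce, cf, cg, de, df, dg, eg, fg
  2-simplices (12): ace, acf, ade, adf, bcd, bce, bdf, beg, bfg, cdg, cfg, deg

so the chain groups are C_0 ≅ Z^7, C_1 ≅ Z^18, C_2 ≅ Z^12.

Boundary ∂_1: C_1 → C_0 maps an edge to its endpoints' difference, ∂[p,q] = q − p.
As a 7×18 matrix over Z this has rank 6, with invariant factors (1,1,1,1,1,1).

The boundary map ∂_2: C_2 → C_1 sends each 2-simplex [p,q,r] to [q,r] − [p,r] + [p,q]. For instance
  ∂cdg = dg − cg + cd,
  ∂adf = df − af + ad.
The resulting 18×12 matrix has rank 12, and its Smith normal form has invariant factors (1,1,1,1,1,1,1,1,1,1,1,2).

Computing H_k = (kernel of ∂_k) / (image of ∂_{k+1}):

  H_0: rank C_0 − rank ∂_1 = 7 − 6 = 1, and the invariant factors of ∂_1 are all 1, so H_0 ≅ Z.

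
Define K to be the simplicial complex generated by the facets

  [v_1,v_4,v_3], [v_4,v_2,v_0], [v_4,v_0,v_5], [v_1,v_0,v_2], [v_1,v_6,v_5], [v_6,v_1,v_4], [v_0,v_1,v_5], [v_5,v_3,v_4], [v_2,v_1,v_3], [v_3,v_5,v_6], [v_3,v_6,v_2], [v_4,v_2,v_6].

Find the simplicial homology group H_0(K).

Order the vertices as v_0 < v_1 < v_2 < v_3 < v_4 < v_5 < v_6. Listing each simplex with vertices in this order, K has dimension 2 with simplices:

  0-simplices (7): [v_0], [v_1], [v_2], [v_3], [v_4], [v_5], [v_6]
  1-simplices (18): (18 of them)
  2-simplices (12): (12 of them)

so the chain groups are C_0 ≅ Z^7, C_1 ≅ Z^18, C_2 ≅ Z^12.

∂_1: C_1 → C_0 is given by ∂[p,q] = [q] − [p]. For instance
  ∂[v_2,v_4] = [v_4] − [v_2].
As a 7×18 matrix over Z this has rank 6, with invariant factors (1,1,1,1,1,1).

Boundary ∂_2: C_2 → C_1 maps a triangle to the signed sum of its edges. For instance
  ∂[v_3,v_4,v_5] = [v_4,v_5] − [v_3,v_5] + [v_3,v_4],
  ∂[v_0,v_1,v_2] = [v_1,v_2] − [v_0,v_2] + [v_0,v_1].
As a 18×12 matrix over Z this has rank 12, with invariant factors (1,1,1,1,1,1,1,1,1,1,1,2).

Now H_k = ker ∂_k / im ∂_{k+1}, so:

  H_0: rank C_0 − rank ∂_1 = 7 − 6 = 1, and the invariant factors of ∂_1 are all 1, so H_0 ≅ Z.

H_0 ≅ Z.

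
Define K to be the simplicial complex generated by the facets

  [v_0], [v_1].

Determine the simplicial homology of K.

We work with the vertex ordering v_0 < v_1. The simplices of K, each written with vertices in increasing order, are:

  0-simplices (2): [v_0], [v_1]

giving chain groups C_0 ≅ Z^2.

Reading off H_k = ker ∂_k / im ∂_{k+1}:

  H_0: rank C_0 − rank ∂_1 = 2 − 0 = 2, and there is no ∂_1, so H_0 ≅ Z^2.

H_0 = Z^2.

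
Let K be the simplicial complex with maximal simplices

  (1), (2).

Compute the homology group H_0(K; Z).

H_0 = Z^2.

Order the vertices as 1 < 2. Listing each simplex with vertices in this order, K has dimension 0 with simplices:

  0-simplices (2): [1], [2]

giving chain groups C_0 ≅ Z^2.

Reading off H_k = ker ∂_k / im ∂_{k+1}:

  H_0: rank C_0 − rank ∂_1 = 2 − 0 = 2, and there is no ∂_1, so H_0 = Z^2.

(K is a triangulation of a set of 2 points.)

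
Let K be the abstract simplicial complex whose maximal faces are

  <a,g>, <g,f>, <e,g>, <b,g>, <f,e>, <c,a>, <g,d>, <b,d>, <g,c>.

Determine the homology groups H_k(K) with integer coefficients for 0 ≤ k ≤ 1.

H_0 ≅ Z,  H_1 ≅ Z^3.

Take the total order a < b < c < d < e < f < g on the vertex set. Then K (dimension 1) consists of the simplices:

  0-simplices (7): a, b, c, d, e, f, g
  1-simplices (9): ac, ag, bd, bg, cg, dg, ef, eg, fg

Hence C_0 ≅ Z^7, C_1 ≅ Z^9.

∂_1: C_1 → C_0 is given by ∂[p,q] = [q] − [p]. For instance
  ∂fg = g − f.
The resulting 7×9 matrix has rank 6, and its Smith normal form has invariant factors (1,1,1,1,1,1).

Computing H_k = (kernel of ∂_k) / (image of ∂_{k+1}):

  H_0: rank C_0 − rank ∂_1 = 7 − 6 = 1, and the invariant factors of ∂_1 are all 1, so H_0 = Z.
  H_1: rank ker ∂_1 − rank ∂_2 = (9 − 6) − 0 = 3, and there is no ∂_2, so H_1 = Z^3.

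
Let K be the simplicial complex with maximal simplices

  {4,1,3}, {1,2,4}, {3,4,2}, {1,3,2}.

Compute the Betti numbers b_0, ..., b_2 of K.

Take the total order 1 < 2 < 3 < 4 on the vertex set. Then K (dimension 2) consists of the simplices:

  0-simplices (4): [1], [2], [3], [4]
  1-simplices (6): [1,2], [1,3], [1,4], [2,3], [2,4], [3,4]
  2-simplices (4): [1,2,3], [1,2,4], [1,3,4], [2,3,4]

giving chain groups C_0 ≅ Z^4, C_1 ≅ Z^6, C_2 ≅ Z^4.

The boundary map ∂_1: C_1 → C_0 is given by ∂[p,q] = [q] − [p]. For instance
  ∂[2,4] = [4] − [2].
This gives a 4×6 integer matrix of rank 3; reducing to Smith normal form yields diagonal entries (1,1,1).

∂_2: C_2 → C_1 sends each 2-simplex [p,q,r] to [q,r] − [p,r] + [p,q]. For instance
  ∂[1,2,4] = [2,4] − [1,4] + [1,2],
  ∂[1,2,3] = [2,3] − [1,3] + [1,2].
This gives a 6×4 integer matrix of rank 3; reducing to Smith normal form yields diagonal entries (1,1,1).

Reading off H_k = ker ∂_k / im ∂_{k+1}:

  H_0: rank C_0 − rank ∂_1 = 4 − 3 = 1, and the invariant factors of ∂_1 are all 1, so H_0 = Z.
  H_1: rank ker ∂_1 − rank ∂_2 = (6 − 3) − 3 = 0, and the invariant factors of ∂_2 are all 1, so H_1 = 0.
  H_2: rank ker ∂_2 − rank ∂_3 = (4 − 3) − 0 = 1, and there is no ∂_3, so H_2 = Z.

As a check, the Euler characteristic is 4 − 6 + 4 = 2, which agrees with 1 − 0 + 1 = 2.
(K is a triangulation of the 2-sphere S^2.)

Hence the Betti numbers are b_0 = 1, b_1 = 0, b_2 = 1.

b_0 = 1, b_1 = 0, b_2 = 1.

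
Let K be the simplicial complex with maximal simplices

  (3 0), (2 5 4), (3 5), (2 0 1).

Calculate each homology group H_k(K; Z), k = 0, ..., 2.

We work with the vertex ordering 0 < 1 < 2 < 3 < 4 < 5. The simplices of K, each written with vertices in increasing order, are:

  0-simplices (6): [0], [1], [2], [3], [4], [5]
  1-simplices (8): [0,1], [0,2], [0,3], [1,2], [2,4], [2,5], [3,5], [4,5]
  2-simplices (2): [0,1,2], [2,4,5]

so the chain groups are C_0 ≅ Z^6, C_1 ≅ Z^8, C_2 ≅ Z^2.

∂_1: C_1 → C_0 maps an edge to its endpoints' difference, ∂[p,q] = q − p. For instance
  ∂[2,5] = [5] − [2].
The 6×8 boundary matrix has rank 5 and Smith normal form diag(1,1,1,1,1).

Boundary ∂_2: C_2 → C_1 sends each 2-simplex [p,q,r] to [q,r] − [p,r] + [p,q]. For instance
  ∂[0,1,2] = [1,2] − [0,2] + [0,1],
  ∂[2,4,5] = [4,5] − [2,5] + [2,4].
As a 8×2 matrix over Z this has rank 2, with invariant factors (1,1).

Reading off H_k = ker ∂_k / im ∂_{k+1}:

  H_0: rank C_0 − rank ∂_1 = 6 − 5 = 1, and the invariant factors of ∂_1 are all 1, so H_0 ≅ Z.
  H_1: rank ker ∂_1 − rank ∂_2 = (8 − 5) − 2 = 1, and the invariant factors of ∂_2 are all 1, so H_1 ≅ Z.
  H_2: rank ker ∂_2 − rank ∂_3 = (2 − 2) − 0 = 0, and there is no ∂_3, so H_2 ≅ 0.

H_0 ≅ Z,  H_1 ≅ Z,  H_2 = 0.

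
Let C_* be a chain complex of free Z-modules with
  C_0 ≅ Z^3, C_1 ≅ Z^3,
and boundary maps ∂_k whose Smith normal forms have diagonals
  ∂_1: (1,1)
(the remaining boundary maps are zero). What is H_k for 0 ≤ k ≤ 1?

H_0: b_0 = 3 − 0 − 2 = 1; torsion from ∂_1 factors > 1: none. So H_0 ≅ Z.
H_1: b_1 = 3 − 2 − 0 = 1; torsion from ∂_2 factors > 1: none. So H_1 ≅ Z.

H_0 ≅ Z,  H_1 ≅ Z.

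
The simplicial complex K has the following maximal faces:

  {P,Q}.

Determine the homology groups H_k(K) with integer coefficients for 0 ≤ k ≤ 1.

Take the total order P < Q on the vertex set. Then K (dimension 1) consists of the simplices:

  0-simplices (2): P, Q
  1-simplices (1): PQ

giving chain groups C_0 ≅ Z^2, C_1 ≅ Z^1.

The boundary map ∂_1: C_1 → C_0 sends each edge [p,q] (with p < q) to q − p. For instance
  ∂PQ = Q − P.
The resulting 2×1 matrix has rank 1, and its Smith normal form has invariant factors (1).

Reading off H_k = ker ∂_k / im ∂_{k+1}:

  H_0: rank C_0 − rank ∂_1 = 2 − 1 = 1, and the invariant factors of ∂_1 are all 1, so H_0 = Z.
  H_1: rank ker ∂_1 − rank ∂_2 = (1 − 1) − 0 = 0, and there is no ∂_2, so H_1 = 0.

(K is a triangulation of the 1-simplex.)

H_0 ≅ Z,  H_1 = 0.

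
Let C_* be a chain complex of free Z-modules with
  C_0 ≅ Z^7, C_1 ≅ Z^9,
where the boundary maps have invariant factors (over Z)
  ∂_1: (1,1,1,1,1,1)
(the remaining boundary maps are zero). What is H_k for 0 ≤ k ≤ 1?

H_0: b_0 = 7 − 0 − 6 = 1; torsion from ∂_1 factors > 1: none. So H_0 ≅ Z.
H_1: b_1 = 9 − 6 − 0 = 3; torsion from ∂_2 factors > 1: none. So H_1 ≅ Z^3.

H_0 ≅ Z,  H_1 ≅ Z^3.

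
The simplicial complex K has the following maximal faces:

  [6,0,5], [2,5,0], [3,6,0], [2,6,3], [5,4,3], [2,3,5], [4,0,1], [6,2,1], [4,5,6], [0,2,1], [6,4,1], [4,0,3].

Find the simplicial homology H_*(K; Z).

We work with the vertex ordering 0 < 1 < 2 < 3 < 4 < 5 < 6. The simplices of K, each written with vertices in increasing order, are:

  0-simplices (7): [0], [1], [2], [3], [4], [5], [6]
  1-simplices (18): [0,1], [0,2], [0,3], [0,4], [0,5], [0,6], [1,2], [1,4], [1,6], [2,3], [2,5], [2,6], [3,4], [3,5], [3,6], [4,5], [4,6], [5,6]
  2-simplices (12): [0,1,2], [0,1,4], [0,2,5], [0,3,4], [0,3,6], [0,5,6], [1,2,6], [1,4,6], [2,3,5], [2,3,6], [3,4,5], [4,5,6]

so the chain groups are C_0 ≅ Z^7, C_1 ≅ Z^18, C_2 ≅ Z^12.

Boundary ∂_1: C_1 → C_0 is given by ∂[p,q] = [q] − [p]. For instance
  ∂[0,4] = [4] − [0].
This gives a 7×18 integer matrix of rank 6; reducing to Smith normal form yields diagonal entries (1,1,1,1,1,1).

The boundary map ∂_2: C_2 → C_1 acts by ∂[p,q,r] = [q,r] − [p,r] + [p,q]. For instance
  ∂[1,4,6] = [4,6] − [1,6] + [1,4],
  ∂[2,3,6] = [3,6] − [2,6] + [2,3].
This gives a 18×12 integer matrix of rank 12; reducing to Smith normal form yields diagonal entries (1,1,1,1,1,1,1,1,1,1,1,2).

Reading off H_k = ker ∂_k / im ∂_{k+1}:

  H_0: rank C_0 − rank ∂_1 = 7 − 6 = 1, and the invariant factors of ∂_1 are all 1, so H_0 = Z.
  H_1: rank ker ∂_1 − rank ∂_2 = (18 − 6) − 12 = 0, and ∂_2 has invariant factor 2 > 1, so H_1 = Z/2.
  H_2: rank ker ∂_2 − rank ∂_3 = (12 − 12) − 0 = 0, and there is no ∂_3, so H_2 = 0.

As a check, the Euler characteristic is 7 − 18 + 12 = 1, which agrees with 1 − 0 + 0 = 1.

H_0 ≅ Z,  H_1 ≅ Z/2,  H_2 = 0.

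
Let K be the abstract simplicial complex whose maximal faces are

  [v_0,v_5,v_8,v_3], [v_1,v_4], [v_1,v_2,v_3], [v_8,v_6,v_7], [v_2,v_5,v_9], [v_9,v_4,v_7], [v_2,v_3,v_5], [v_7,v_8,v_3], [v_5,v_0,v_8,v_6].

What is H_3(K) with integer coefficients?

Order the vertices as v_0 < v_1 < v_2 < v_3 < v_4 < v_5 < v_6 < v_7 < v_8 < v_9. Listing each simplex with vertices in this order, K has dimension 3 with simplices:

  0-simplices (10): [v_0], [v_1], [v_2], [v_3], [v_4], [v_5], [v_6], [v_7], [v_8], [v_9]
  1-simplices (22): (22 of them)
  2-simplices (13): (13 of them)
  3-simplices (2): [v_0,v_3,v_5,v_8], [v_0,v_5,v_6,v_8]

Hence C_0 ≅ Z^10, C_1 ≅ Z^22, C_2 ≅ Z^13, C_3 ≅ Z^2.

∂_1: C_1 → C_0 is given by ∂[p,q] = [q] − [p]. For instance
  ∂[v_0,v_3] = [v_3] − [v_0].
This gives a 10×22 integer matrix of rank 9; reducing to Smith normal form yields diagonal entries (1,1,1,1,1,1,1,1,1).

Boundary ∂_2: C_2 → C_1 acts by ∂[p,q,r] = [q,r] − [p,r] + [p,q]. For instance
  ∂[v_5,v_6,v_8] = [v_6,v_8] − [v_5,v_8] + [v_5,v_6],
  ∂[v_4,v_7,v_9] = [v_7,v_9] − [v_4,v_9] + [v_4,v_7].
This gives a 22×13 integer matrix of rank 11; reducing to Smith normal form yields diagonal entries (1,1,1,1,1,1,1,1,1,1,1).

The boundary map ∂_3: C_3 → C_2 sends each 3-simplex σ to the alternating sum Σ_i (−1)^i (σ with its i-th vertex removed). For instance
  ∂[v_0,v_5,v_6,v_8] = [v_5,v_6,v_8] − [v_0,v_6,v_8] + [v_0,v_5,v_8] − [v_0,v_5,v_6],
  ∂[v_0,v_3,v_5,v_8] = [v_3,v_5,v_8] − [v_0,v_5,v_8] + [v_0,v_3,v_8] − [v_0,v_3,v_5].
This gives a 13×2 integer matrix of rank 2; reducing to Smith normal form yields diagonal entries (1,1).

Reading off H_k = ker ∂_k / im ∂_{k+1}:

  H_3: rank ker ∂_3 − rank ∂_4 = (2 − 2) − 0 = 0, and there is no ∂_4, so H_3 = 0.

H_3 ≅ 0.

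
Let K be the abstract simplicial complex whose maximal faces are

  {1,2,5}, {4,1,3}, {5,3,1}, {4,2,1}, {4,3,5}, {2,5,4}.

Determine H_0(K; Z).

H_0 ≅ Z.

Take the total order 1 < 2 < 3 < 4 < 5 on the vertex set. Then K (dimension 2) consists of the simplices:

  0-simplices (5): [1], [2], [3], [4], [5]
  1-simplices (9): [1,2], [1,3], [1,4], [1,5], [2,4], [2,5], [3,4], [3,5], [4,5]
  2-simplices (6): [1,2,4], [1,2,5], [1,3,4], [1,3,5], [2,4,5], [3,4,5]

giving chain groups C_0 ≅ Z^5, C_1 ≅ Z^9, C_2 ≅ Z^6.

Boundary ∂_1: C_1 → C_0 maps an edge to its endpoints' difference, ∂[p,q] = q − p.
The 5×9 boundary matrix has rank 4 and Smith normal form diag(1,1,1,1).

Boundary ∂_2: C_2 → C_1 maps a triangle to the signed sum of its edges. For instance
  ∂[1,2,4] = [2,4] − [1,4] + [1,2],
  ∂[1,3,4] = [3,4] − [1,4] + [1,3].
The 9×6 boundary matrix has rank 5 and Smith normal form diag(1,1,1,1,1).

Computing H_k = (kernel of ∂_k) / (image of ∂_{k+1}):

  H_0: rank C_0 − rank ∂_1 = 5 − 4 = 1, and the invariant factors of ∂_1 are all 1, so H_0 = Z.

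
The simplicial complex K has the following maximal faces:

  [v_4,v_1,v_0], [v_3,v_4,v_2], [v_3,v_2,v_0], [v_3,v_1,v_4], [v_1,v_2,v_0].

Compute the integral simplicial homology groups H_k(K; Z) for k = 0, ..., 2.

H_0 ≅ Z,  H_1 ≅ Z,  H_2 = 0.

Take the total order v_0 < v_1 < v_2 < v_3 < v_4 on the vertex set. Then K (dimension 2) consists of the simplices:

  0-simplices (5): [v_0], [v_1], [v_2], [v_3], [v_4]
  1-simplices (10): [v_0,v_1], [v_0,v_2], [v_0,v_3], [v_0,v_4], [v_1,v_2], [v_1,v_3], [v_1,v_4], [v_2,v_3], [v_2,v_4], [v_3,v_4]
  2-simplices (5): [v_0,v_1,v_2], [v_0,v_1,v_4], [v_0,v_2,v_3], [v_1,v_3,v_4], [v_2,v_3,v_4]

Hence C_0 ≅ Z^5, C_1 ≅ Z^10, C_2 ≅ Z^5.

∂_1: C_1 → C_0 maps an edge to its endpoints' difference, ∂[p,q] = q − p. For instance
  ∂[v_0,v_4] = [v_4] − [v_0].
The 5×10 boundary matrix has rank 4 and Smith normal form diag(1,1,1,1).

∂_2: C_2 → C_1 maps a triangle to the signed sum of its edges. For instance
  ∂[v_0,v_1,v_2] = [v_1,v_2] − [v_0,v_2] + [v_0,v_1],
  ∂[v_2,v_3,v_4] = [v_3,v_4] − [v_2,v_4] + [v_2,v_3].
The resulting 10×5 matrix has rank 5, and its Smith normal form has invariant factors (1,1,1,1,1).

Now H_k = ker ∂_k / im ∂_{k+1}, so:

  H_0: rank C_0 − rank ∂_1 = 5 − 4 = 1, and the invariant factors of ∂_1 are all 1, so H_0 ≅ Z.
  H_1: rank ker ∂_1 − rank ∂_2 = (10 − 4) − 5 = 1, and the invariant factors of ∂_2 are all 1, so H_1 ≅ Z.
  H_2: rank ker ∂_2 − rank ∂_3 = (5 − 5) − 0 = 0, and there is no ∂_3, so H_2 ≅ 0.

As a check, the Euler characteristic is 5 − 10 + 5 = 0, which agrees with 1 − 1 + 0 = 0.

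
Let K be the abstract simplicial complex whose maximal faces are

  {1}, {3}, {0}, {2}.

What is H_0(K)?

Take the total order 0 < 1 < 2 < 3 on the vertex set. Then K (dimension 0) consists of the simplices:

  0-simplices (4): [0], [1], [2], [3]

giving chain groups C_0 ≅ Z^4.

From H_k ≅ ker(∂_k) / im(∂_{k+1}) we obtain:

  H_0: rank C_0 − rank ∂_1 = 4 − 0 = 4, and there is no ∂_1, so H_0 = Z^4.

H_0 ≅ Z^4.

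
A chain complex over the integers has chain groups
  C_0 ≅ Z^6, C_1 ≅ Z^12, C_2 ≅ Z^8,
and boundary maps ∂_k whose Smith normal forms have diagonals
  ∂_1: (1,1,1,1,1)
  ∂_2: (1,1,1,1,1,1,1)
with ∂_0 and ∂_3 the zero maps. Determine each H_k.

H_0: b_0 = 6 − 0 − 5 = 1; torsion from ∂_1 factors > 1: none. So H_0 = Z.
H_1: b_1 = 12 − 5 − 7 = 0; torsion from ∂_2 factors > 1: none. So H_1 = 0.
H_2: b_2 = 8 − 7 − 0 = 1; torsion from ∂_3 factors > 1: none. So H_2 = Z.

H_0 = Z,  H_1 = 0,  H_2 = Z.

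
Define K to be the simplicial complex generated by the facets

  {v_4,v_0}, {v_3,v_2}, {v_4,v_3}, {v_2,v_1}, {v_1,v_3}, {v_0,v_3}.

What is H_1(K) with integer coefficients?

H_1 ≅ Z^2.

K has 5 vertices, 6 edges.
rank ∂_1 = 4, rank ∂_2 = 0 ⇒ b_1 = 6 − 4 − 0 = 2. So H_1 = Z^2.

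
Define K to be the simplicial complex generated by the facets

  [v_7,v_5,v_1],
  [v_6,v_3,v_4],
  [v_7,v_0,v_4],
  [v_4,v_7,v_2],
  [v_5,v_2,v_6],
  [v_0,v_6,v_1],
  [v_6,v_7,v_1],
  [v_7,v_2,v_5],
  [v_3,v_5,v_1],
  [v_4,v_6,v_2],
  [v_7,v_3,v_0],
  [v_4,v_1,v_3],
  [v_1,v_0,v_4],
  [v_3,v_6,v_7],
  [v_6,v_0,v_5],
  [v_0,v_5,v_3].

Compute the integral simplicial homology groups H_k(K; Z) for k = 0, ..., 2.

H_0 = Z,  H_1 = Z^2,  H_2 = Z.

Take the total order v_0 < v_1 < v_2 < v_3 < v_4 < v_5 < v_6 < v_7 on the vertex set. Then K (dimension 2) consists of the simplices:

  0-simplices (8): [v_0], [v_1], [v_2], [v_3], [v_4], [v_5], [v_6], [v_7]
  1-simplices (24): (24 of them)
  2-simplices (16): (16 of them)

Hence C_0 ≅ Z^8, C_1 ≅ Z^24, C_2 ≅ Z^16.

∂_1: C_1 → C_0 is given by ∂[p,q] = [q] − [p].
The 8×24 boundary matrix has rank 7 and Smith normal form diag(1,1,1,1,1,1,1).

Boundary ∂_2: C_2 → C_1 sends each 2-simplex [p,q,r] to [q,r] − [p,r] + [p,q]. For instance
  ∂[v_2,v_5,v_7] = [v_5,v_7] − [v_2,v_7] + [v_2,v_5],
  ∂[v_1,v_3,v_4] = [v_3,v_4] − [v_1,v_4] + [v_1,v_3].
This gives a 24×16 integer matrix of rank 15; reducing to Smith normal form yields diagonal entries (1,1,1,1,1,1,1,1,1,1,1,1,1,1,1).

Reading off H_k = ker ∂_k / im ∂_{k+1}:

  H_0: rank C_0 − rank ∂_1 = 8 − 7 = 1, and the invariant factors of ∂_1 are all 1, so H_0 ≅ Z.
  H_1: rank ker ∂_1 − rank ∂_2 = (24 − 7) − 15 = 2, and the invariant factors of ∂_2 are all 1, so H_1 ≅ Z^2.
  H_2: rank ker ∂_2 − rank ∂_3 = (16 − 15) − 0 = 1, and there is no ∂_3, so H_2 ≅ Z.

As a check, the Euler characteristic is 8 − 24 + 16 = 0, which agrees with 1 − 2 + 1 = 0.
(K is a triangulation of the torus T^2.)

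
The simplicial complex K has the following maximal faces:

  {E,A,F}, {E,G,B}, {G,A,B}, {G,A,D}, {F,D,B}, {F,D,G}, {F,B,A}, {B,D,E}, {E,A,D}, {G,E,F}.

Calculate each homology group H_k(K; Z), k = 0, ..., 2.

Order the vertices as A < B < D < E < F < G. Listing each simplex with vertices in this order, K has dimension 2 with simplices:

  0-simplices (6): A, B, D, E, F, G
  1-simplices (15): AB, AD, AE, AF, AG, BD, BE, BF, BG, DE, DF, DG, EF, EG, FG
  2-simplices (10): ABF, ABG, ADE, ADG, AEF, BDE, BDF, BEG, DFG, EFG

so the chain groups are C_0 ≅ Z^6, C_1 ≅ Z^15, C_2 ≅ Z^10.

Boundary ∂_1: C_1 → C_0 is given by ∂[p,q] = [q] − [p]. For instance
  ∂AD = D − A.
This gives a 6×15 integer matrix of rank 5; reducing to Smith normal form yields diagonal entries (1,1,1,1,1).

Boundary ∂_2: C_2 → C_1 acts by ∂[p,q,r] = [q,r] − [p,r] + [p,q]. For instance
  ∂BDF = DF − BF + BD,
  ∂BDE = DE − BE + BD.
This gives a 15×10 integer matrix of rank 10; reducing to Smith normal form yields diagonal entries (1,1,1,1,1,1,1,1,1,2).

Reading off H_k = ker ∂_k / im ∂_{k+1}:

  H_0: rank C_0 − rank ∂_1 = 6 − 5 = 1, and the invariant factors of ∂_1 are all 1, so H_0 = Z.
  H_1: rank ker ∂_1 − rank ∂_2 = (15 − 5) − 10 = 0, and ∂_2 has invariant factor 2 > 1, so H_1 = Z/2Z.
  H_2: rank ker ∂_2 − rank ∂_3 = (10 − 10) − 0 = 0, and there is no ∂_3, so H_2 = 0.

H_0 ≅ Z,  H_1 ≅ Z/2Z,  H_2 = 0.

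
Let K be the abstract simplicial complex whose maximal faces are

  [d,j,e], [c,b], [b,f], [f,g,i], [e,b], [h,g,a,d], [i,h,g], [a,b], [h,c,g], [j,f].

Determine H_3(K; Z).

Fix the vertex order a < b < c < d < e < f < g < h < i < j and write every simplex with vertices in increasing order. Then dim K = 3 and the simplices of K are:

  0-simplices (10): a, b, c, d, e, f, g, h, i, j
  1-simplices (20): ab, ad, ag, ah, bc, be, bf, cg, ch, de, dg, dh, dj, ej, fg, fi, fj, gh, gi, hi
  2-simplices (8): adg, adh, agh, cgh, dej, dgh, fgi, ghi
  3-simplices (1): adgh

giving chain groups C_0 ≅ Z^10, C_1 ≅ Z^20, C_2 ≅ Z^8, C_3 ≅ Z^1.

Boundary ∂_1: C_1 → C_0 is given by ∂[p,q] = [q] − [p]. For instance
  ∂bf = f − b.
This gives a 10×20 integer matrix of rank 9; reducing to Smith normal form yields diagonal entries (1,1,1,1,1,1,1,1,1).

The boundary map ∂_2: C_2 → C_1 maps a triangle to the signed sum of its edges. For instance
  ∂adg = dg − ag + ad,
  ∂dgh = gh − dh + dg.
The resulting 20×8 matrix has rank 7, and its Smith normal form has invariant factors (1,1,1,1,1,1,1).

Boundary ∂_3: C_3 → C_2 sends each 3-simplex σ to the alternating sum Σ_i (−1)^i (σ with its i-th vertex removed). For instance
  ∂adgh = dgh − agh + adh − adg.
The resulting 8×1 matrix has rank 1, and its Smith normal form has invariant factors (1).

From H_k ≅ ker(∂_k) / im(∂_{k+1}) we obtain:

  H_3: rank ker ∂_3 − rank ∂_4 = (1 − 1) − 0 = 0, and there is no ∂_4, so H_3 = 0.

H_3 = 0.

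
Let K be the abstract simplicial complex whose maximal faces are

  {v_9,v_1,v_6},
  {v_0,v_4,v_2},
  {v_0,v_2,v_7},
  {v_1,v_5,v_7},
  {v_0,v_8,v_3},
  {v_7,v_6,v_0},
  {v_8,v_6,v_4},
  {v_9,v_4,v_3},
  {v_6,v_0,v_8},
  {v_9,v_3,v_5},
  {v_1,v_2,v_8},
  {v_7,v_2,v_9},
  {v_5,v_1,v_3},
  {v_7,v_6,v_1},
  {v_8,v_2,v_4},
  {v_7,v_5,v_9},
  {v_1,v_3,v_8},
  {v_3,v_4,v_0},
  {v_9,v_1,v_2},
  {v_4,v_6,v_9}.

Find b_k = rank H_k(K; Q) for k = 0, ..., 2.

b_0 = 1, b_1 = 1, b_2 = 0.

K has 10 vertices, 30 edges, 20 triangles.
rank ∂_0 = 0, rank ∂_1 = 9 ⇒ b_0 = 10 − 0 − 9 = 1; all invariant factors of ∂_1 are 1 so no torsion. So H_0 ≅ Z.
rank ∂_1 = 9, rank ∂_2 = 20 ⇒ b_1 = 30 − 9 − 20 = 1; ∂_2 has invariant factor(s) [2] giving torsion. So H_1 ≅ Z ⊕ Z/2Z.
rank ∂_2 = 20, rank ∂_3 = 0 ⇒ b_2 = 20 − 20 − 0 = 0. So H_2 ≅ 0.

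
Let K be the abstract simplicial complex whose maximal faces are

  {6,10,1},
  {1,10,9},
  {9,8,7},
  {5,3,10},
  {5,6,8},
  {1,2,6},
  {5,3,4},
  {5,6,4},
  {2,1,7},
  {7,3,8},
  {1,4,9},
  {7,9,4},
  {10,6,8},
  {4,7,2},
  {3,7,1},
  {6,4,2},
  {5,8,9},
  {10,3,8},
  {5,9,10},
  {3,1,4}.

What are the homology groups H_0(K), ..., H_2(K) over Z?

Fix the vertex order 1 < 2 < 3 < 4 < 5 < 6 < 7 < 8 < 9 < 10 and write every simplex with vertices in increasing order. Then dim K = 2 and the simplices of K are:

  0-simplices (10): [1], [2], [3], [4], [5], [6], [7], [8], [9], [10]
  1-simplices (30): (30 of them)
  2-simplices (20): (20 of them)

so the chain groups are C_0 ≅ Z^10, C_1 ≅ Z^30, C_2 ≅ Z^20.

The boundary map ∂_1: C_1 → C_0 is given by ∂[p,q] = [q] − [p].
The resulting 10×30 matrix has rank 9, and its Smith normal form has invariant factors (1,1,1,1,1,1,1,1,1).

The boundary map ∂_2: C_2 → C_1 maps a triangle to the signed sum of its edges. For instance
  ∂[3,4,5] = [4,5] − [3,5] + [3,4],
  ∂[3,5,10] = [5,10] − [3,10] + [3,5].
The resulting 30×20 matrix has rank 20, and its Smith normal form has invariant factors (1,1,1,1,1,1,1,1,1,1,1,1,1,1,1,1,1,1,1,2).

Now H_k = ker ∂_k / im ∂_{k+1}, so:

  H_0: rank C_0 − rank ∂_1 = 10 − 9 = 1, and the invariant factors of ∂_1 are all 1, so H_0 ≅ Z.
  H_1: rank ker ∂_1 − rank ∂_2 = (30 − 9) − 20 = 1, and ∂_2 has invariant factor 2 > 1, so H_1 ≅ Z ⊕ Z/2Z.
  H_2: rank ker ∂_2 − rank ∂_3 = (20 − 20) − 0 = 0, and there is no ∂_3, so H_2 ≅ 0.

H_0 ≅ Z,  H_1 ≅ Z ⊕ Z/2Z,  H_2 = 0.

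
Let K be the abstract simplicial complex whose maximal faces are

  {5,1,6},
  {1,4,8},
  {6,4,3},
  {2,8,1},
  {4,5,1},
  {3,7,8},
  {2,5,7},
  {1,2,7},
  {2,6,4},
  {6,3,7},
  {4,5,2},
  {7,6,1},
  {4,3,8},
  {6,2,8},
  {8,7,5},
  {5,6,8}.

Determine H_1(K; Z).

H_1 = Z^2.

We work with the vertex ordering 1 < 2 < 3 < 4 < 5 < 6 < 7 < 8. The simplices of K, each written with vertices in increasing order, are:

  0-simplices (8): [1], [2], [3], [4], [5], [6], [7], [8]
  1-simplices (24): (24 of them)
  2-simplices (16): [1,2,7], [1,2,8], [1,4,5], [1,4,8], [1,5,6], [1,6,7], [2,4,5], [2,4,6], [2,5,7], [2,6,8], [3,4,6], [3,4,8], [3,6,7], [3,7,8], [5,6,8], [5,7,8]

giving chain groups C_0 ≅ Z^8, C_1 ≅ Z^24, C_2 ≅ Z^16.

The boundary map ∂_1: C_1 → C_0 maps an edge to its endpoints' difference, ∂[p,q] = q − p. For instance
  ∂[1,5] = [5] − [1].
This gives a 8×24 integer matrix of rank 7; reducing to Smith normal form yields diagonal entries (1,1,1,1,1,1,1).

Boundary ∂_2: C_2 → C_1 acts by ∂[p,q,r] = [q,r] − [p,r] + [p,q]. For instance
  ∂[1,6,7] = [6,7] − [1,7] + [1,6],
  ∂[5,6,8] = [6,8] − [5,8] + [5,6].
This gives a 24×16 integer matrix of rank 15; reducing to Smith normal form yields diagonal entries (1,1,1,1,1,1,1,1,1,1,1,1,1,1,1).

From H_k ≅ ker(∂_k) / im(∂_{k+1}) we obtain:

  H_1: rank ker ∂_1 − rank ∂_2 = (24 − 7) − 15 = 2, and the invariant factors of ∂_2 are all 1, so H_1 ≅ Z^2.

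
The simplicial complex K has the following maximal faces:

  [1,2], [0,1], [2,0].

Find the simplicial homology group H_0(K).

H_0 ≅ Z.

Fix the vertex order 0 < 1 < 2 and write every simplex with vertices in increasing order. Then dim K = 1 and the simplices of K are:

  0-simplices (3): [0], [1], [2]
  1-simplices (3): [0,1], [0,2], [1,2]

giving chain groups C_0 ≅ Z^3, C_1 ≅ Z^3.

∂_1: C_1 → C_0 maps an edge to its endpoints' difference, ∂[p,q] = q − p.
As a 3×3 matrix over Z this has rank 2, with invariant factors (1,1).

Now H_k = ker ∂_k / im ∂_{k+1}, so:

  H_0: rank C_0 − rank ∂_1 = 3 − 2 = 1, and the invariant factors of ∂_1 are all 1, so H_0 ≅ Z.

(K is a triangulation of the circle S^1.)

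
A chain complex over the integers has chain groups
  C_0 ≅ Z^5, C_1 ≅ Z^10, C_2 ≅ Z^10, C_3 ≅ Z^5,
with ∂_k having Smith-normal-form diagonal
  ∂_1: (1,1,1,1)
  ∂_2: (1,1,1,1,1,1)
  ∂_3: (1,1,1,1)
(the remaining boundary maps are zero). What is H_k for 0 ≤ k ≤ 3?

H_0 = Z,  H_1 = 0,  H_2 = 0,  H_3 = Z.

H_0: b_0 = 5 − 0 − 4 = 1; torsion from ∂_1 factors > 1: none. So H_0 = Z.
H_1: b_1 = 10 − 4 − 6 = 0; torsion from ∂_2 factors > 1: none. So H_1 = 0.
H_2: b_2 = 10 − 6 − 4 = 0; torsion from ∂_3 factors > 1: none. So H_2 = 0.
H_3: b_3 = 5 − 4 − 0 = 1; torsion from ∂_4 factors > 1: none. So H_3 = Z.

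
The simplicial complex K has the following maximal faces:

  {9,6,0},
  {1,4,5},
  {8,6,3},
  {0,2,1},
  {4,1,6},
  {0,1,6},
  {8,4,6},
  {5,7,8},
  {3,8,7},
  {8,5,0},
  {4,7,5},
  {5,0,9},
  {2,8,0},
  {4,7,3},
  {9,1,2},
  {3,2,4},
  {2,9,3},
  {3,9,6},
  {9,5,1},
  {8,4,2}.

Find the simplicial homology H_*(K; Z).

Fix the vertex order 0 < 1 < 2 < 3 < 4 < 5 < 6 < 7 < 8 < 9 and write every simplex with vertices in increasing order. Then dim K = 2 and the simplices of K are:

  0-simplices (10): [0], [1], [2], [3], [4], [5], [6], [7], [8], [9]
  1-simplices (30): (30 of them)
  2-simplices (20): (20 of them)

Hence C_0 ≅ Z^10, C_1 ≅ Z^30, C_2 ≅ Z^20.

Boundary ∂_1: C_1 → C_0 is given by ∂[p,q] = [q] − [p].
The resulting 10×30 matrix has rank 9, and its Smith normal form has invariant factors (1,1,1,1,1,1,1,1,1).

The boundary map ∂_2: C_2 → C_1 maps a triangle to the signed sum of its edges. For instance
  ∂[2,3,9] = [3,9] − [2,9] + [2,3],
  ∂[1,5,9] = [5,9] − [1,9] + [1,5].
This gives a 30×20 integer matrix of rank 20; reducing to Smith normal form yields diagonal entries (1,1,1,1,1,1,1,1,1,1,1,1,1,1,1,1,1,1,1,2).

Now H_k = ker ∂_k / im ∂_{k+1}, so:

  H_0: rank C_0 − rank ∂_1 = 10 − 9 = 1, and the invariant factors of ∂_1 are all 1, so H_0 = Z.
  H_1: rank ker ∂_1 − rank ∂_2 = (30 − 9) − 20 = 1, and ∂_2 has invariant factor 2 > 1, so H_1 = Z ⊕ Z/2.
  H_2: rank ker ∂_2 − rank ∂_3 = (20 − 20) − 0 = 0, and there is no ∂_3, so H_2 = 0.

As a check, the Euler characteristic is 10 − 30 + 20 = 0, which agrees with 1 − 1 + 0 = 0.

H_0 ≅ Z,  H_1 ≅ Z ⊕ Z/2,  H_2 = 0.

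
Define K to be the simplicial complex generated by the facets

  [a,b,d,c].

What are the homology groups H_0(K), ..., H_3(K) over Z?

H_0 ≅ Z,  H_1 = 0,  H_2 = 0,  H_3 = 0.

Take the total order a < b < c < d on the vertex set. Then K (dimension 3) consists of the simplices:

  0-simplices (4): a, b, c, d
  1-simplices (6): ab, ac, ad, bc, bd, cd
  2-simplices (4): abc, abd, acd, bcd
  3-simplices (1): abcd

Hence C_0 ≅ Z^4, C_1 ≅ Z^6, C_2 ≅ Z^4, C_3 ≅ Z^1.

The boundary map ∂_1: C_1 → C_0 is given by ∂[p,q] = [q] − [p]. For instance
  ∂ab = b − a.
As a 4×6 matrix over Z this has rank 3, with invariant factors (1,1,1).

∂_2: C_2 → C_1 maps a triangle to the signed sum of its edges. For instance
  ∂abd = bd − ad + ab,
  ∂acd = cd − ad + ac.
The 6×4 boundary matrix has rank 3 and Smith normal form diag(1,1,1).

∂_3: C_3 → C_2 sends each 3-simplex σ to the alternating sum Σ_i (−1)^i (σ with its i-th vertex removed). For instance
  ∂abcd = bcd − acd + abd − abc.
The resulting 4×1 matrix has rank 1, and its Smith normal form has invariant factors (1).

From H_k ≅ ker(∂_k) / im(∂_{k+1}) we obtain:

  H_0: rank C_0 − rank ∂_1 = 4 − 3 = 1, and the invariant factors of ∂_1 are all 1, so H_0 = Z.
  H_1: rank ker ∂_1 − rank ∂_2 = (6 − 3) − 3 = 0, and the invariant factors of ∂_2 are all 1, so H_1 = 0.
  H_2: rank ker ∂_2 − rank ∂_3 = (4 − 3) − 1 = 0, and the invariant factors of ∂_3 are all 1, so H_2 = 0.
  H_3: rank ker ∂_3 − rank ∂_4 = (1 − 1) − 0 = 0, and there is no ∂_4, so H_3 = 0.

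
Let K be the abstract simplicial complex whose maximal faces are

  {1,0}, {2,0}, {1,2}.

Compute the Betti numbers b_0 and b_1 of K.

Order the vertices as 0 < 1 < 2. Listing each simplex with vertices in this order, K has dimension 1 with simplices:

  0-simplices (3): [0], [1], [2]
  1-simplices (3): [0,1], [0,2], [1,2]

so the chain groups are C_0 ≅ Z^3, C_1 ≅ Z^3.

∂_1: C_1 → C_0 maps an edge to its endpoints' difference, ∂[p,q] = q − p. For instance
  ∂[1,2] = [2] − [1].
As a 3×3 matrix over Z this has rank 2, with invariant factors (1,1).

Computing H_k = (kernel of ∂_k) / (image of ∂_{k+1}):

  H_0: rank C_0 − rank ∂_1 = 3 − 2 = 1, and the invariant factors of ∂_1 are all 1, so H_0 = Z.
  H_1: rank ker ∂_1 − rank ∂_2 = (3 − 2) − 0 = 1, and there is no ∂_2, so H_1 = Z.

Hence the Betti numbers are b_0 = 1, b_1 = 1.

b_0 = 1, b_1 = 1.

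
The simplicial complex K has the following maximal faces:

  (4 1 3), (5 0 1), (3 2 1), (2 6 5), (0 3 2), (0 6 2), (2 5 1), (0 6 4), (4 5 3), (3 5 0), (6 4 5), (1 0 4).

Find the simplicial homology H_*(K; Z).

Take the total order 0 < 1 < 2 < 3 < 4 < 5 < 6 on the vertex set. Then K (dimension 2) consists of the simplices:

  0-simplices (7): [0], [1], [2], [3], [4], [5], [6]
  1-simplices (18): [0,1], [0,2], [0,3], [0,4], [0,5], [0,6], [1,2], [1,3], [1,4], [1,5], [2,3], [2,5], [2,6], [3,4], [3,5], [4,5], [4,6], [5,6]
  2-simplices (12): [0,1,4], [0,1,5], [0,2,3], [0,2,6], [0,3,5], [0,4,6], [1,2,3], [1,2,5], [1,3,4], [2,5,6], [3,4,5], [4,5,6]

giving chain groups C_0 ≅ Z^7, C_1 ≅ Z^18, C_2 ≅ Z^12.

The boundary map ∂_1: C_1 → C_0 sends each edge [p,q] (with p < q) to q − p.
The 7×18 boundary matrix has rank 6 and Smith normal form diag(1,1,1,1,1,1).

∂_2: C_2 → C_1 sends each 2-simplex [p,q,r] to [q,r] − [p,r] + [p,q]. For instance
  ∂[0,2,6] = [2,6] − [0,6] + [0,2],
  ∂[0,3,5] = [3,5] − [0,5] + [0,3].
The 18×12 boundary matrix has rank 12 and Smith normal form diag(1,1,1,1,1,1,1,1,1,1,1,2).

Reading off H_k = ker ∂_k / im ∂_{k+1}:

  H_0: rank C_0 − rank ∂_1 = 7 − 6 = 1, and the invariant factors of ∂_1 are all 1, so H_0 ≅ Z.
  H_1: rank ker ∂_1 − rank ∂_2 = (18 − 6) − 12 = 0, and ∂_2 has invariant factor 2 > 1, so H_1 ≅ Z/2.
  H_2: rank ker ∂_2 − rank ∂_3 = (12 − 12) − 0 = 0, and there is no ∂_3, so H_2 ≅ 0.

H_0 = Z,  H_1 = Z/2,  H_2 = 0.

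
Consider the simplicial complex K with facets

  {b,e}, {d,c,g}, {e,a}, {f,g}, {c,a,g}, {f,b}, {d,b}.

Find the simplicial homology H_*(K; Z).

H_0 ≅ Z,  H_1 ≅ Z^2,  H_2 = 0.

We work with the vertex ordering a < b < c < d < e < f < g. The simplices of K, each written with vertices in increasing order, are:

  0-simplices (7): a, b, c, d, e, f, g
  1-simplices (10): ac, ae, ag, bd, be, bf, cd, cg, dg, fg
  2-simplices (2): acg, cdg

Hence C_0 ≅ Z^7, C_1 ≅ Z^10, C_2 ≅ Z^2.

Boundary ∂_1: C_1 → C_0 maps an edge to its endpoints' difference, ∂[p,q] = q − p. For instance
  ∂ac = c − a.
The resulting 7×10 matrix has rank 6, and its Smith normal form has invariant factors (1,1,1,1,1,1).

∂_2: C_2 → C_1 acts by ∂[p,q,r] = [q,r] − [p,r] + [p,q]. For instance
  ∂cdg = dg − cg + cd,
  ∂acg = cg − ag + ac.
The resulting 10×2 matrix has rank 2, and its Smith normal form has invariant factors (1,1).

Reading off H_k = ker ∂_k / im ∂_{k+1}:

  H_0: rank C_0 − rank ∂_1 = 7 − 6 = 1, and the invariant factors of ∂_1 are all 1, so H_0 = Z.
  H_1: rank ker ∂_1 − rank ∂_2 = (10 − 6) − 2 = 2, and the invariant factors of ∂_2 are all 1, so H_1 = Z^2.
  H_2: rank ker ∂_2 − rank ∂_3 = (2 − 2) − 0 = 0, and there is no ∂_3, so H_2 = 0.

As a check, the Euler characteristic is 7 − 10 + 2 = -1, which agrees with 1 − 2 + 0 = -1.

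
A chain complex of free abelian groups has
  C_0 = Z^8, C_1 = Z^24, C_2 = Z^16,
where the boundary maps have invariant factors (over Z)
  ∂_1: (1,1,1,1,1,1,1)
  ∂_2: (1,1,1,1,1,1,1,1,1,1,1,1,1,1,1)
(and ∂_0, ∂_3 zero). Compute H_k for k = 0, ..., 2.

H_0: b_0 = 8 − 0 − 7 = 1; torsion from ∂_1 factors > 1: none. So H_0 ≅ Z.
H_1: b_1 = 24 − 7 − 15 = 2; torsion from ∂_2 factors > 1: none. So H_1 ≅ Z^2.
H_2: b_2 = 16 − 15 − 0 = 1; torsion from ∂_3 factors > 1: none. So H_2 ≅ Z.

H_0 ≅ Z,  H_1 ≅ Z^2,  H_2 ≅ Z.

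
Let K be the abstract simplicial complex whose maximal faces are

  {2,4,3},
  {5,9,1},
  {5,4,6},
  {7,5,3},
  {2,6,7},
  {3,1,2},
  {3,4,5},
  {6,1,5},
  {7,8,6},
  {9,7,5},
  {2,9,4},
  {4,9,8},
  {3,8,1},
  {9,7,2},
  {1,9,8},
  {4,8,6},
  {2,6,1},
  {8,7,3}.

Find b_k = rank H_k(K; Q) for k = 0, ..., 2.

b_0 = 1, b_1 = 2, b_2 = 1.

Order the vertices as 1 < 2 < 3 < 4 < 5 < 6 < 7 < 8 < 9. Listing each simplex with vertices in this order, K has dimension 2 with simplices:

  0-simplices (9): [1], [2], [3], [4], [5], [6], [7], [8], [9]
  1-simplices (27): (27 of them)
  2-simplices (18): [1,2,3], [1,2,6], [1,3,8], [1,5,6], [1,5,9], [1,8,9], [2,3,4], [2,4,9], [2,6,7], [2,7,9], [3,4,5], [3,5,7], [3,7,8], [4,5,6], [4,6,8], [4,8,9], [5,7,9], [6,7,8]

giving chain groups C_0 ≅ Z^9, C_1 ≅ Z^27, C_2 ≅ Z^18.

The boundary map ∂_1: C_1 → C_0 is given by ∂[p,q] = [q] − [p].
The resulting 9×27 matrix has rank 8, and its Smith normal form has invariant factors (1,1,1,1,1,1,1,1).

The boundary map ∂_2: C_2 → C_1 acts by ∂[p,q,r] = [q,r] − [p,r] + [p,q]. For instance
  ∂[2,7,9] = [7,9] − [2,9] + [2,7],
  ∂[5,7,9] = [7,9] − [5,9] + [5,7].
The 27×18 boundary matrix has rank 17 and Smith normal form diag(1,1,1,1,1,1,1,1,1,1,1,1,1,1,1,1,1).

Computing H_k = (kernel of ∂_k) / (image of ∂_{k+1}):

  H_0: rank C_0 − rank ∂_1 = 9 − 8 = 1, and the invariant factors of ∂_1 are all 1, so H_0 ≅ Z.
  H_1: rank ker ∂_1 − rank ∂_2 = (27 − 8) − 17 = 2, and the invariant factors of ∂_2 are all 1, so H_1 ≅ Z^2.
  H_2: rank ker ∂_2 − rank ∂_3 = (18 − 17) − 0 = 1, and there is no ∂_3, so H_2 ≅ Z.

(K is a triangulation of the torus T^2.)

Hence the Betti numbers are b_0 = 1, b_1 = 2, b_2 = 1.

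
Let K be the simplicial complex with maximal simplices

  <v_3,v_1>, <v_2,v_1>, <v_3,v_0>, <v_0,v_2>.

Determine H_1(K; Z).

H_1 ≅ Z.

K has 4 vertices, 4 edges.
rank ∂_1 = 3, rank ∂_2 = 0 ⇒ b_1 = 4 − 3 − 0 = 1. So H_1 ≅ Z.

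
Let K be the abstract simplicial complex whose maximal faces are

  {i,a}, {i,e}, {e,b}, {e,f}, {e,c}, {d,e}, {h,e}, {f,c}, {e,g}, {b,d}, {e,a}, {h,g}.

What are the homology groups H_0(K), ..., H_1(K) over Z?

We work with the vertex ordering a < b < c < d < e < f < g < h < i. The simplices of K, each written with vertices in increasing order, are:

  0-simplices (9): a, b, c, d, e, f, g, h, i
  1-simplices (12): ae, ai, bd, be, ce, cf, de, ef, eg, eh, ei, gh

Hence C_0 ≅ Z^9, C_1 ≅ Z^12.

The boundary map ∂_1: C_1 → C_0 is given by ∂[p,q] = [q] − [p].
The resulting 9×12 matrix has rank 8, and its Smith normal form has invariant factors (1,1,1,1,1,1,1,1).

Reading off H_k = ker ∂_k / im ∂_{k+1}:

  H_0: rank C_0 − rank ∂_1 = 9 − 8 = 1, and the invariant factors of ∂_1 are all 1, so H_0 ≅ Z.
  H_1: rank ker ∂_1 − rank ∂_2 = (12 − 8) − 0 = 4, and there is no ∂_2, so H_1 ≅ Z^4.

H_0 = Z,  H_1 = Z^4.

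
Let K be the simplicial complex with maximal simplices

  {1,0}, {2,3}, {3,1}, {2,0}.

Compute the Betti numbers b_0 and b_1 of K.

b_0 = 1, b_1 = 1.

Take the total order 0 < 1 < 2 < 3 on the vertex set. Then K (dimension 1) consists of the simplices:

  0-simplices (4): [0], [1], [2], [3]
  1-simplices (4): [0,1], [0,2], [1,3], [2,3]

Hence C_0 ≅ Z^4, C_1 ≅ Z^4.

The boundary map ∂_1: C_1 → C_0 is given by ∂[p,q] = [q] − [p]. For instance
  ∂[0,2] = [2] − [0].
As a 4×4 matrix over Z this has rank 3, with invariant factors (1,1,1).

From H_k ≅ ker(∂_k) / im(∂_{k+1}) we obtain:

  H_0: rank C_0 − rank ∂_1 = 4 − 3 = 1, and the invariant factors of ∂_1 are all 1, so H_0 = Z.
  H_1: rank ker ∂_1 − rank ∂_2 = (4 − 3) − 0 = 1, and there is no ∂_2, so H_1 = Z.

As a check, the Euler characteristic is 4 − 4 = 0, which agrees with 1 − 1 = 0.

Hence the Betti numbers are b_0 = 1, b_1 = 1.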